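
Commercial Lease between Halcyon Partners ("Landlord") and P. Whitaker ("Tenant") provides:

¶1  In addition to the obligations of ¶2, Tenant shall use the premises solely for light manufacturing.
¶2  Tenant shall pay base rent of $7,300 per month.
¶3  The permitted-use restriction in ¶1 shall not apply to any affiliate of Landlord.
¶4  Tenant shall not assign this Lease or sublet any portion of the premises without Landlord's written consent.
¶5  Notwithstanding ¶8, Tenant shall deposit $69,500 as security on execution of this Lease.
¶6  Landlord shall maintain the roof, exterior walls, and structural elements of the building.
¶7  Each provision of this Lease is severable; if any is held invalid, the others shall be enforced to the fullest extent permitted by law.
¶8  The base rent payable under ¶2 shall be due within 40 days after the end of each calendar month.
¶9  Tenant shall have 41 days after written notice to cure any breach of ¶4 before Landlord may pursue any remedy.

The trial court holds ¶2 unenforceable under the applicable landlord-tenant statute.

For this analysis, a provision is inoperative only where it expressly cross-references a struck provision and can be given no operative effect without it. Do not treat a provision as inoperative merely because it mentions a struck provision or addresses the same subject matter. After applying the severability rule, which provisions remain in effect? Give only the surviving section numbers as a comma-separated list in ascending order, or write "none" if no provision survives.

1, 3, 4, 5, 6, 7, 9

¶2 is struck. ¶8 has no operative effect of its own apart from ¶2 and is therefore inoperative. ¶1 mentions ¶2 but its own obligation stands independently of ¶2, so ¶1 is not affected. ¶5 mentions ¶8 but its own obligation stands independently of ¶8, so ¶5 is not affected. Under the severability clause in ¶7, the remaining provisions continue in force. ¶1, ¶3, ¶4, ¶5, ¶6, ¶7, and ¶9 remain in effect.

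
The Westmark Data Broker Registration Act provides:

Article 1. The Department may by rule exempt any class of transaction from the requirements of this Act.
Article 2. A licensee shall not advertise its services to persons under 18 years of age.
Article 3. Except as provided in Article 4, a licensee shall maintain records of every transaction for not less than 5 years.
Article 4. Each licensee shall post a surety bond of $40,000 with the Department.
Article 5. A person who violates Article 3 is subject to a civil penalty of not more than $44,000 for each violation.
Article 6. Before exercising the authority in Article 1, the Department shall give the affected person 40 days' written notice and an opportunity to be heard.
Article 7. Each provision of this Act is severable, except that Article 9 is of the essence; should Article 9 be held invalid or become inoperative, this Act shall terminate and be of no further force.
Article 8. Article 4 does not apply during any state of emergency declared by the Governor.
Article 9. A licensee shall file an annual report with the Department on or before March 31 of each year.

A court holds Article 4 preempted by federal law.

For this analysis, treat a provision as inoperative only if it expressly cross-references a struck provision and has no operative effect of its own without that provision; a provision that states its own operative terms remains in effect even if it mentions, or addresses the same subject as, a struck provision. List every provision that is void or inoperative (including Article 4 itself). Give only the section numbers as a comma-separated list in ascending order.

4, 8

Article 4 is struck. Article 8 merely fixes the emergency suspension of Article 4; with Article 4 gone it has nothing to operate on and falls away. Although Article 3 refers to Article 4, its operative terms do not depend on Article 4, so it remains in effect. Article 7 makes Article 9 an essential term, but Article 9 is unaffected, so the severability proviso in Article 7 preserves the remaining provisions. That leaves Article 1, Article 2, Article 3, Article 5, Article 6, Article 7, and Article 9 in effect.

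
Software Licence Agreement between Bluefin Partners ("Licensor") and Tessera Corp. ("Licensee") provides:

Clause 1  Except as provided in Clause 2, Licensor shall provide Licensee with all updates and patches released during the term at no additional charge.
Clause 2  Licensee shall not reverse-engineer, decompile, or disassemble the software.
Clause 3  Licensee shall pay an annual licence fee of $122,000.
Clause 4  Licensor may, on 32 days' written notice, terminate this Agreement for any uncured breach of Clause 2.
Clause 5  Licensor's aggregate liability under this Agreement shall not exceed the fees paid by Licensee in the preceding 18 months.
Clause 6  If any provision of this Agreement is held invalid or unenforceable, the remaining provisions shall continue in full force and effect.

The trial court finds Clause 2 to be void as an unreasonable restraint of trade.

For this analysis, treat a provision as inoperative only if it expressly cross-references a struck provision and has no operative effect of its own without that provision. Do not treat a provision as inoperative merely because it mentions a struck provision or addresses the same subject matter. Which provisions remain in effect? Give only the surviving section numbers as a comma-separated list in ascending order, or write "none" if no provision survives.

1, 3, 5, 6

Clause 2 is struck. The only function of Clause 4 is the termination right for breach of Clause 2, so it cannot stand once Clause 2 is removed. Although Clause 1 refers to Clause 2, its operative terms do not depend on Clause 2, so it remains in effect. Under the severability clause in Clause 6, the remaining provisions continue in force. The provisions still in force are Clause 1, Clause 3, Clause 5, and Clause 6.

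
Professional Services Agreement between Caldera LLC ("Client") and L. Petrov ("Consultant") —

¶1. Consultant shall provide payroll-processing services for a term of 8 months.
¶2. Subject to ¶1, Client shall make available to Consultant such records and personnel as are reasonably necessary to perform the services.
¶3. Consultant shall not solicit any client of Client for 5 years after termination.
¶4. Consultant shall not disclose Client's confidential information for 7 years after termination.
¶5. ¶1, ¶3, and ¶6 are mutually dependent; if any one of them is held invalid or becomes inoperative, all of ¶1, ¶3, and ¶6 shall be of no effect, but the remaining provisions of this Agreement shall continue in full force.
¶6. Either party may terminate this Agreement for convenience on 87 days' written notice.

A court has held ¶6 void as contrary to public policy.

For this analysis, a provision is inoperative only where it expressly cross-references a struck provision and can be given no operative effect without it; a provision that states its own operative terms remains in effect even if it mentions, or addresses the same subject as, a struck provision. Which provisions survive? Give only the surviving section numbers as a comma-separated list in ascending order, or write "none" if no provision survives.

¶6 is struck. ¶2 mentions ¶1 but its own obligation stands independently of ¶1, so ¶2 is not affected. Nothing else in the Agreement is defined by reference to ¶6. ¶5 declares ¶1, ¶3, and ¶6 mutually dependent; since one of them has fallen, all of them are of no effect. That brings down ¶1 and ¶3 as well. The remainder continues in force under ¶5. ¶2, ¶4, and ¶5 remain in effect.

2, 4, 5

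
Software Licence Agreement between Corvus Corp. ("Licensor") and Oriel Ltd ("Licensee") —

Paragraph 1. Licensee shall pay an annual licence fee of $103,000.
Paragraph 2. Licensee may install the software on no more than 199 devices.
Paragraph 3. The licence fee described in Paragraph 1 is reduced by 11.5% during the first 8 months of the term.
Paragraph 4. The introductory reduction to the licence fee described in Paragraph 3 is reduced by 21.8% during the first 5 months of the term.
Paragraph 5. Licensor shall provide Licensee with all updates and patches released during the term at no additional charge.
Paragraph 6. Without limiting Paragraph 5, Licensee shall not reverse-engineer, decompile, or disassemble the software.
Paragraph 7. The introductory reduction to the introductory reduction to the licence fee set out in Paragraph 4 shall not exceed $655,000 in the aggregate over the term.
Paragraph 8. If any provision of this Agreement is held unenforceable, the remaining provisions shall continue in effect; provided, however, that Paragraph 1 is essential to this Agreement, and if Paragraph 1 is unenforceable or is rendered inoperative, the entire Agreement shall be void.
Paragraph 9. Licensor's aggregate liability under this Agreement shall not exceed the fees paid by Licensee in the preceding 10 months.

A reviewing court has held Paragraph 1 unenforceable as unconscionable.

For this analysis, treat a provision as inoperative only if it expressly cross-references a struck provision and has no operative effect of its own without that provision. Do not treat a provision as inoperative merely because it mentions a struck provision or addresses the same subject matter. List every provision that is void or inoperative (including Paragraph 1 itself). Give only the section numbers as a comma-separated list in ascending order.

Paragraph 1 is struck. Paragraph 3 has no operative effect of its own apart from Paragraph 1 and is therefore inoperative. Paragraph 4 operates only by reference to Paragraph 3, so it falls with Paragraph 3. Paragraph 7 does nothing except set the aggregate cap on the introductory reduction to the introductory reduction to the licence fee by reference to Paragraph 4; with Paragraph 4 gone it has no independent effect and is inoperative. Paragraph 8 makes Paragraph 1 an essential term, and Paragraph 1 is the provision held invalid; under Paragraph 8, the entire Agreement is therefore void. No provision of the Agreement survives.

1, 2, 3, 4, 5, 6, 7, 8, 9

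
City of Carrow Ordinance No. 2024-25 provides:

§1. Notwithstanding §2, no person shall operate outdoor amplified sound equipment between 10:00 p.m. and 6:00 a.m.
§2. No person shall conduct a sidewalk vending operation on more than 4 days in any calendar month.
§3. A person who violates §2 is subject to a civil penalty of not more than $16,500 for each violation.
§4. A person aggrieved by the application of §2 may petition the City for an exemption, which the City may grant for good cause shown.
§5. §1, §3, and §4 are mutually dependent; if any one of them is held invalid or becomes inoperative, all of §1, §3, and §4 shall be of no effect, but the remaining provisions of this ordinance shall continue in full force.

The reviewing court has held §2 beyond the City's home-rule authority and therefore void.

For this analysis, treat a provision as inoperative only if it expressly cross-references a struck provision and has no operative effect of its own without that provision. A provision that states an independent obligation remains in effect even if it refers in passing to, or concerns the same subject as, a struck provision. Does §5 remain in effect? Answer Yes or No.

Yes

§2 is struck. §3 merely fixes the civil penalty for violating §2; with §2 gone it has nothing to operate on and falls away. The only function of §4 is the exemption procedure for §2, so it cannot stand once §2 is removed. §5 declares §1, §3, and §4 mutually dependent; since one of them has fallen, all of them are of no effect. That brings down §1 as well. The remainder continues in force under §5. Only §5 remains in effect. §5 is among the surviving provisions, so the answer is yes.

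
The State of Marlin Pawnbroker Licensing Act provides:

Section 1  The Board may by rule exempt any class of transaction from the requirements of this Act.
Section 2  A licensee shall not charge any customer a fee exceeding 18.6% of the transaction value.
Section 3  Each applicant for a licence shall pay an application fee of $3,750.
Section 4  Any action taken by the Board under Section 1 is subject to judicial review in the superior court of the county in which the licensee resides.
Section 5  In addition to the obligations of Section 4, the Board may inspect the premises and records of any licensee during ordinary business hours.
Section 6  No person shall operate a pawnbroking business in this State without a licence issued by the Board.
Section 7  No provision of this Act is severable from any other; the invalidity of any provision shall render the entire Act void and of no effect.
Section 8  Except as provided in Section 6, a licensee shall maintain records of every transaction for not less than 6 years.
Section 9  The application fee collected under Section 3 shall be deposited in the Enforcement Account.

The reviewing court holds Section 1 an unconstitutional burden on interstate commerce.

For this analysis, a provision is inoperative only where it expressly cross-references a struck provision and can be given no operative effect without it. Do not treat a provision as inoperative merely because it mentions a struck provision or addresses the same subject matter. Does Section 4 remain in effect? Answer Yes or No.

No

Section 1 is struck. The only function of Section 4 is the judicial-review right for Section 1, so it cannot stand once Section 1 is removed. Section 7 provides that the Act is not severable, so the invalidity of any one provision voids the entire Act. No provision of the Act survives. Section 4 is among the inoperative provisions, so the answer is no.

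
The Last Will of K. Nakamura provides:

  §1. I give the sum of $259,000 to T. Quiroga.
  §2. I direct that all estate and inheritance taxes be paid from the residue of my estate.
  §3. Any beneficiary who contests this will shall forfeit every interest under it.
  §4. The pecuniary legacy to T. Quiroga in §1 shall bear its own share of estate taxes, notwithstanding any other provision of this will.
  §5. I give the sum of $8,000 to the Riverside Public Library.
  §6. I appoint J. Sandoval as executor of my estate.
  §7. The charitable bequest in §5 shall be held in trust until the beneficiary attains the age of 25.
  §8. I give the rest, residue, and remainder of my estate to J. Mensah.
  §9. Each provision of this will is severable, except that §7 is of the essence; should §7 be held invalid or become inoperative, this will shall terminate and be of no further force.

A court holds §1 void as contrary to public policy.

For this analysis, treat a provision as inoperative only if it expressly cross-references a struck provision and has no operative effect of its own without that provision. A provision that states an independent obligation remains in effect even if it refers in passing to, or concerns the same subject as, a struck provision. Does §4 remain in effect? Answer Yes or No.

No

§1 is struck. §4 has no operative effect of its own apart from §1 and is therefore inoperative. §9 makes §7 an essential term, but §7 is unaffected, so the severability proviso in §9 preserves the remaining provisions. §2, §3, §5, §6, §7, §8, and §9 remain in effect. §4 is among the inoperative provisions, so the answer is no.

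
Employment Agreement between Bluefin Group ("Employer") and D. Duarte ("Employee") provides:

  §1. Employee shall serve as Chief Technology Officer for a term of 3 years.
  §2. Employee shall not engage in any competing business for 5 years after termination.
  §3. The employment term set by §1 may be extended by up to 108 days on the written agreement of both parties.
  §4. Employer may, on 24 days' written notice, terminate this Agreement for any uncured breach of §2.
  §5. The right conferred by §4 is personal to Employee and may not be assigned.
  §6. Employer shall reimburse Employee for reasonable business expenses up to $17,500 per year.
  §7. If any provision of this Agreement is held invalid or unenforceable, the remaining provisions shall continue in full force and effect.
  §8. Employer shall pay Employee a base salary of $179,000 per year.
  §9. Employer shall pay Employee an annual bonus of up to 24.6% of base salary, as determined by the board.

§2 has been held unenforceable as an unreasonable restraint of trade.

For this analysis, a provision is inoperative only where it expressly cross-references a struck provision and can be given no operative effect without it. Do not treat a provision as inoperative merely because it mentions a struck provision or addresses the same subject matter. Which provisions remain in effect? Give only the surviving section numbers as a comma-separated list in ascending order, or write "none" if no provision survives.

§2 is struck. The only function of §4 is the termination right for breach of §2, so it cannot stand once §2 is removed. The only function of §5 is the non-assignment of §4, so it cannot stand once §4 is removed. Under the severability clause in §7, the remaining provisions continue in force. §1, §3, §6, §7, §8, and §9 remain in effect.

1, 3, 6, 7, 8, 9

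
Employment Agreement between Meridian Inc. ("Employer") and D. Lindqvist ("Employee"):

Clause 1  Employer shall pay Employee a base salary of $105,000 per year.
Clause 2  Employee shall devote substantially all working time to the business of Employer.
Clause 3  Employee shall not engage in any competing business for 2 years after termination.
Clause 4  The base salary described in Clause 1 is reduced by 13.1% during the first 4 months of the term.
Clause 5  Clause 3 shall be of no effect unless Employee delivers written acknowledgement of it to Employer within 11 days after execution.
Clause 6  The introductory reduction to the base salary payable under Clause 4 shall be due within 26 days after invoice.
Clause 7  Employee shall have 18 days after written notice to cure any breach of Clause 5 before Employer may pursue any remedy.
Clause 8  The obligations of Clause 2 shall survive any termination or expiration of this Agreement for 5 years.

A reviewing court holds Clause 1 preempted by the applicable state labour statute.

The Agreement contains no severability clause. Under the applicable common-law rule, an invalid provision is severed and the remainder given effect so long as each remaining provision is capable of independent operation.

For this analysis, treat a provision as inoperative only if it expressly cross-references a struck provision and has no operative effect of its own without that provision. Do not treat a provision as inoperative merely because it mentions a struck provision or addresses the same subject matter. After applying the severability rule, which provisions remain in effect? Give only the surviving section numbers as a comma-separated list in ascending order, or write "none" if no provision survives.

2, 3, 5, 7, 8

Clause 1 is struck. Clause 4 does nothing except set the introductory reduction to the base salary by reference to Clause 1; with Clause 1 gone it has no independent effect and is inoperative. Clause 6 has no operative effect of its own apart from Clause 4 and is therefore inoperative. Under the stated default rule, only provisions that cannot operate independently fall away; the rest are enforced. The provisions still in force are Clause 2, Clause 3, Clause 5, Clause 7, and Clause 8.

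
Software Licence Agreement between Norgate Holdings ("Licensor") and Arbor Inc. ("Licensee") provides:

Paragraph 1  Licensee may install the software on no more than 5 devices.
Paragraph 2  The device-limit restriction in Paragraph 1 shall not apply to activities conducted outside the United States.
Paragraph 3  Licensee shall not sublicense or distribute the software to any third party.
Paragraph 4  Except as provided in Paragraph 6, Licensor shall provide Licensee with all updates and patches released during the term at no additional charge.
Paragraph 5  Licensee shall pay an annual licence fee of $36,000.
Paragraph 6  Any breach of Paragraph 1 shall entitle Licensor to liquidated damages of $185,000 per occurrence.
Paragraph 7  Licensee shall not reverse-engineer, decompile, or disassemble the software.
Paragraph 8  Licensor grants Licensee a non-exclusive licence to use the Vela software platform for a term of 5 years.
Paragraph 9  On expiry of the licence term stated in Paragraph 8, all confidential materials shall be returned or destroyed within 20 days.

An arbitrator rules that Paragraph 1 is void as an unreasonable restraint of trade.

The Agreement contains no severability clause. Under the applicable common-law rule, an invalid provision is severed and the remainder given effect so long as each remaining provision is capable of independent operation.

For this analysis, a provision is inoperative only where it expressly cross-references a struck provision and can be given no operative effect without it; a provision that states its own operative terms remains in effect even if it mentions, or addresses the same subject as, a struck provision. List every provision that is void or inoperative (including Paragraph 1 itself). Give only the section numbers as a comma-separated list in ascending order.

Paragraph 1 is struck. Paragraph 2 does nothing except set the carve-out from the device-limit restriction by reference to Paragraph 1; with Paragraph 1 gone it has no independent effect and is inoperative. Paragraph 6 has no operative effect of its own apart from Paragraph 1 and is therefore inoperative. Although Paragraph 4 refers to Paragraph 6, its operative terms do not depend on Paragraph 6, so it remains in effect. With no severability clause, the stated default rule severs what cannot stand and enforces each remaining provision that can operate on its own. That leaves Paragraph 3, Paragraph 4, Paragraph 5, Paragraph 7, Paragraph 8, and Paragraph 9 in effect.

1, 2, 6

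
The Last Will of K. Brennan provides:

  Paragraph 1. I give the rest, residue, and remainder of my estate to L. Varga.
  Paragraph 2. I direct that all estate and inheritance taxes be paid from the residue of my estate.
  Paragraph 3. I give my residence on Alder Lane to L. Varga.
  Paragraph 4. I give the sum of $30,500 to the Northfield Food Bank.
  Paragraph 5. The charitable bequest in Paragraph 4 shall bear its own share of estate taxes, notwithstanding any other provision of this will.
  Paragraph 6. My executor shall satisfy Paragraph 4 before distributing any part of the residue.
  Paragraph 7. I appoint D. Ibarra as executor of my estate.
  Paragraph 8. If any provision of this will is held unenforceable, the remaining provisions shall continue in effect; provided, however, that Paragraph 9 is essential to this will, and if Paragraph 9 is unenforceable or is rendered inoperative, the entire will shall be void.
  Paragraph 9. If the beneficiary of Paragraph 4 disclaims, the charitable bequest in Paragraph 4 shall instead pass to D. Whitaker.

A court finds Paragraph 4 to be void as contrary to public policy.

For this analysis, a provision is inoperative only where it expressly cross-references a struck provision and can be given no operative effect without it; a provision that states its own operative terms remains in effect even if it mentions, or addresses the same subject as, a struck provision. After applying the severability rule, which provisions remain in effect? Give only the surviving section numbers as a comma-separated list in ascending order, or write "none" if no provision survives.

none

Paragraph 4 is struck. Paragraph 5 has no operative effect of its own apart from Paragraph 4 and is therefore inoperative. Paragraph 6 merely fixes the priority direction for Paragraph 4; with Paragraph 4 gone it has nothing to operate on and falls away. The only function of Paragraph 9 is the alternative disposition for Paragraph 4, so it cannot stand once Paragraph 4 is removed. Paragraph 8 makes Paragraph 9 an essential term, and Paragraph 9 has been rendered inoperative by the cascade; under Paragraph 8, the entire will is therefore void. No provision of the will survives.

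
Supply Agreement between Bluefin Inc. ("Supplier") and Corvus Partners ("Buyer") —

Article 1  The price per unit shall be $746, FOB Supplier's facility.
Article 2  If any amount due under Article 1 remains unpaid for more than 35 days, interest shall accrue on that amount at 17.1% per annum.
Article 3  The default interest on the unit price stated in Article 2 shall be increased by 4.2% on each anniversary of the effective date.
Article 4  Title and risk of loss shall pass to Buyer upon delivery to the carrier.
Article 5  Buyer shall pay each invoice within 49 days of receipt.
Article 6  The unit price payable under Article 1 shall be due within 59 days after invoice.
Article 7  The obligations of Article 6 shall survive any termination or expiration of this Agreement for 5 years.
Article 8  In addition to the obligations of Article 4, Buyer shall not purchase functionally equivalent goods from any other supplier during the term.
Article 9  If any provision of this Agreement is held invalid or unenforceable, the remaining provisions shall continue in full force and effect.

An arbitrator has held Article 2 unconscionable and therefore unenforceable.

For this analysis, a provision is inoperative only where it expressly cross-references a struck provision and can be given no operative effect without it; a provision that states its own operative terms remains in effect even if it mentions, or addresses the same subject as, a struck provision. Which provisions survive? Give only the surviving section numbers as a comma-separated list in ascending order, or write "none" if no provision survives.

Article 2 is struck. Article 3 does nothing except set the escalation of the default interest on the unit price by reference to Article 2; with Article 2 gone it has no independent effect and is inoperative. Article 9 is a severability clause and preserves every provision that can still be given independent effect. The provisions still in force are Article 1, Article 4, Article 5, Article 6, Article 7, Article 8, and Article 9.

1, 4, 5, 6, 7, 8, 9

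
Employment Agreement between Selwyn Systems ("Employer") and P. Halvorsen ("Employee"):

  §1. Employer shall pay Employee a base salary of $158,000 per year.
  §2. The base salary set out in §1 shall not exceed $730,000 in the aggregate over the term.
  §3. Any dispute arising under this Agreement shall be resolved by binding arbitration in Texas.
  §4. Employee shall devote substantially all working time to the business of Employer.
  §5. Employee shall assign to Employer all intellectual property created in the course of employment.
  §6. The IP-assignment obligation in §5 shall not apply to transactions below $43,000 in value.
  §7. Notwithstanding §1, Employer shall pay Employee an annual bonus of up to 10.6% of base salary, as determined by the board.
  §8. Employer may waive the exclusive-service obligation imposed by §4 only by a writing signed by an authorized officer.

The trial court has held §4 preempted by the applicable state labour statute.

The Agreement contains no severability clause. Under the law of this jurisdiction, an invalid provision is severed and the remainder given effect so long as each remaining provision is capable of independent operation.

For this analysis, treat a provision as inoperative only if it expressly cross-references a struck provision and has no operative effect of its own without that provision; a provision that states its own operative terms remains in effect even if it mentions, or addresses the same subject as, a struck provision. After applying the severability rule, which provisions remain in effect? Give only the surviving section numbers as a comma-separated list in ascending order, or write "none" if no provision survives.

§4 is struck. §8 has no operative effect of its own apart from §4 and is therefore inoperative. With no severability clause, the stated default rule severs what cannot stand and enforces each remaining provision that can operate on its own. That leaves §1, §2, §3, §5, §6, and §7 in effect.

1, 2, 3, 5, 6, 7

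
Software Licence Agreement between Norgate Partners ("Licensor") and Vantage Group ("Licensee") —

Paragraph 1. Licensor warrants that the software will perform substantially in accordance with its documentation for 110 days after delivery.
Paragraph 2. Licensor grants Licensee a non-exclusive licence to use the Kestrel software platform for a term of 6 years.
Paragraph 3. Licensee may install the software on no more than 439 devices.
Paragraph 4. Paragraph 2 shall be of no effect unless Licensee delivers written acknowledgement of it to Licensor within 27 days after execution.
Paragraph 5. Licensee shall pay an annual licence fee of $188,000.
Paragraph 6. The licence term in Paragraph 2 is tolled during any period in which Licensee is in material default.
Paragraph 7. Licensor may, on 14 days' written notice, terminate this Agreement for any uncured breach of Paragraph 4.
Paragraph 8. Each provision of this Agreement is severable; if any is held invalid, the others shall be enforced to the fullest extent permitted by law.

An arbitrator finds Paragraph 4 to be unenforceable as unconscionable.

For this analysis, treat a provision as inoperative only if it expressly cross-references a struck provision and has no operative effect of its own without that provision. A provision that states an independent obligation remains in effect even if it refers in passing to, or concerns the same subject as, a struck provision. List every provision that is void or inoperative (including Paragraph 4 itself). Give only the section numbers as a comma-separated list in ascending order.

4, 7

Paragraph 4 is struck. Paragraph 7 has no operative effect of its own apart from Paragraph 4 and is therefore inoperative. Under the severability clause in Paragraph 8, the remaining provisions continue in force. The provisions still in force are Paragraph 1, Paragraph 2, Paragraph 3, Paragraph 5, Paragraph 6, and Paragraph 8.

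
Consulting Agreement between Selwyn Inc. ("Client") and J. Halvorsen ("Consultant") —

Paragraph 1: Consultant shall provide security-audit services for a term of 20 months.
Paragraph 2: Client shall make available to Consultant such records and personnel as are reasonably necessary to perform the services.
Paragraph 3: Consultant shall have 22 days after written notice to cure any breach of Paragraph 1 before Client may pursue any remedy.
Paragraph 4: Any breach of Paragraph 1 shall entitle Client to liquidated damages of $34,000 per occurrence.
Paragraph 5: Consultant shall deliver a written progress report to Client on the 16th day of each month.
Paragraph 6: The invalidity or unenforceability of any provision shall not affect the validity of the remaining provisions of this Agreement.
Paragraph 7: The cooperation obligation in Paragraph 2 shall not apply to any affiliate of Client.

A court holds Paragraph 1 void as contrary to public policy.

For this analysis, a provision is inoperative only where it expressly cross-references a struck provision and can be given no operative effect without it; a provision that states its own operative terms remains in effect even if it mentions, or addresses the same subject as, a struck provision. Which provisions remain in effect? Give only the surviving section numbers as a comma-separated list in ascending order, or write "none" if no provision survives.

2, 5, 6, 7

Paragraph 1 is struck. The only function of Paragraph 3 is the cure period for breach of Paragraph 1, so it cannot stand once Paragraph 1 is removed. Paragraph 4 operates only by reference to Paragraph 1, so it falls with Paragraph 1. Paragraph 6 is a severability clause and preserves every provision that can still be given independent effect. The provisions still in force are Paragraph 2, Paragraph 5, Paragraph 6, and Paragraph 7.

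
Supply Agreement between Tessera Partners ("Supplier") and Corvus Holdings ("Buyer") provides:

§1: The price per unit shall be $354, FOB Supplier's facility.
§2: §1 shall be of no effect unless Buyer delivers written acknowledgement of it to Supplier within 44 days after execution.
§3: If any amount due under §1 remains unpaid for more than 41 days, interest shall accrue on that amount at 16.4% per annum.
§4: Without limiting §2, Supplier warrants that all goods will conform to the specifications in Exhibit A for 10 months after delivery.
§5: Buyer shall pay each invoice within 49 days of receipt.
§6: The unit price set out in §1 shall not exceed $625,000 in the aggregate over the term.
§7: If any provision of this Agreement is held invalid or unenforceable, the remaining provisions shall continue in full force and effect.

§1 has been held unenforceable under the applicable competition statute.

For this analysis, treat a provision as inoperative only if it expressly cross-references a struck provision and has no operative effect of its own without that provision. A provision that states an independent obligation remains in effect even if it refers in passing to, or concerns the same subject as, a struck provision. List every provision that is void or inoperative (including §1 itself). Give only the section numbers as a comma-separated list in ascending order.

1, 2, 3, 6

§1 is struck. §2 operates only by reference to §1, so it falls with §1. §3 does nothing except set the default interest on the unit price by reference to §1; with §1 gone it has no independent effect and is inoperative. §6 does nothing except set the aggregate cap on the unit price by reference to §1; with §1 gone it has no independent effect and is inoperative. §4 mentions §2 but its own obligation stands independently of §2, so §4 is not affected. §7 is a severability clause and preserves every provision that can still be given independent effect. That leaves §4, §5, and §7 in effect.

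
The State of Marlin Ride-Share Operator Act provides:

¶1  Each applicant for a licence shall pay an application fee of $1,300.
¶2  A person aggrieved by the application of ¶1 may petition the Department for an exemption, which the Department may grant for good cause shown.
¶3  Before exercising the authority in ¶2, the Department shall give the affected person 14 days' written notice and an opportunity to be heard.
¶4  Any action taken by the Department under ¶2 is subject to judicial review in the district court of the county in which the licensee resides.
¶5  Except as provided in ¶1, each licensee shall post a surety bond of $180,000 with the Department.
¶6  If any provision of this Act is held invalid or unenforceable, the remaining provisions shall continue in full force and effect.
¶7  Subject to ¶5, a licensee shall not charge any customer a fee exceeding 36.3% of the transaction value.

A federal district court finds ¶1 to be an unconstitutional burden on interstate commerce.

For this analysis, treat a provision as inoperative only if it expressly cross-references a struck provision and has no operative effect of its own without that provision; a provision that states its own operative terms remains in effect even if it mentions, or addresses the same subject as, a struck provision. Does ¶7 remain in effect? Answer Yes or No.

Yes

¶1 is struck. ¶2 merely fixes the exemption procedure for ¶1; with ¶1 gone it has nothing to operate on and falls away. ¶3 has no operative effect of its own apart from ¶2 and is therefore inoperative. ¶4 has no operative effect of its own apart from ¶2 and is therefore inoperative. ¶5 mentions ¶1 but its own obligation stands independently of ¶1, so ¶5 is not affected. ¶6 is a severability clause and preserves every provision that can still be given independent effect. The provisions still in force are ¶5, ¶6, and ¶7. ¶7 is among the surviving provisions, so the answer is yes.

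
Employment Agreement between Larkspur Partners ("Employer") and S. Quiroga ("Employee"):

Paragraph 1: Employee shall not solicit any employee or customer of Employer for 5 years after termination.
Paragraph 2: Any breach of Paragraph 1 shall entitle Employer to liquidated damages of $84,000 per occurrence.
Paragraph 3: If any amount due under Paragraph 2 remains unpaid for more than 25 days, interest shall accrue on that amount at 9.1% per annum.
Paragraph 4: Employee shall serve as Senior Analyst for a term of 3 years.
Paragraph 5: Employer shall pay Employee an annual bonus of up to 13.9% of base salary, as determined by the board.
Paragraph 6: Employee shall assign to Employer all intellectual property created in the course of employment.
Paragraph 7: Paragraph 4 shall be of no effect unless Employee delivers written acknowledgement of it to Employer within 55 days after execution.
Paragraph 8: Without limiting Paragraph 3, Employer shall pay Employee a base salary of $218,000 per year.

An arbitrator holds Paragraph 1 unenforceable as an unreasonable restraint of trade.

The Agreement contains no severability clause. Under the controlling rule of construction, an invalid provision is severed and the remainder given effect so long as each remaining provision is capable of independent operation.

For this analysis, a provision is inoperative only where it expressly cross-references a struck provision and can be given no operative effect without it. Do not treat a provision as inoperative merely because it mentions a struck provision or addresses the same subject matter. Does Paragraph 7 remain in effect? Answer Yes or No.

Yes

Paragraph 1 is struck. Paragraph 2 does nothing except set the liquidated-damages amount by reference to Paragraph 1; with Paragraph 1 gone it has no independent effect and is inoperative. The whole of Paragraph 3 is the default interest on the liquidated-damages amount, defined by reference to Paragraph 2, so Paragraph 3 cannot stand once Paragraph 2 is removed. Paragraph 8 mentions Paragraph 3 but its own obligation stands independently of Paragraph 3, so Paragraph 8 is not affected. With no severability clause, the stated default rule severs what cannot stand and enforces each remaining provision that can operate on its own. That leaves Paragraph 4, Paragraph 5, Paragraph 6, Paragraph 7, and Paragraph 8 in effect. Paragraph 7 is among the surviving provisions, so the answer is yes.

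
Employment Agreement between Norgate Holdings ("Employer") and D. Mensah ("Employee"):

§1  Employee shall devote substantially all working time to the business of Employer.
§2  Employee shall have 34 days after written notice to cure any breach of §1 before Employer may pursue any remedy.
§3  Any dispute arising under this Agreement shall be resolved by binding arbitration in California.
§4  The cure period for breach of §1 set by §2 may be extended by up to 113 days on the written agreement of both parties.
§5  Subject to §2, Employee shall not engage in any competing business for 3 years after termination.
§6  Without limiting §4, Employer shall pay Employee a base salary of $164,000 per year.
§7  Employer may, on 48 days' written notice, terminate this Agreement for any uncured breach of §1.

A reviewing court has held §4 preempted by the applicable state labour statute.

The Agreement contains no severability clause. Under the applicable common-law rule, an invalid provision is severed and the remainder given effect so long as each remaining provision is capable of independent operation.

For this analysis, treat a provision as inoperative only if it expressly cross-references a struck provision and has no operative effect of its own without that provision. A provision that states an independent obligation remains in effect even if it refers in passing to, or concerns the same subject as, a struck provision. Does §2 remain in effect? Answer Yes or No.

Yes

§4 is struck. §6 mentions §4 but its own obligation stands independently of §4, so §6 is not affected. Nothing else in the Agreement is defined by reference to §4. Under the stated default rule, only provisions that cannot operate independently fall away; the rest are enforced. That leaves §1, §2, §3, §5, §6, and §7 in effect. §2 is among the surviving provisions, so the answer is yes.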